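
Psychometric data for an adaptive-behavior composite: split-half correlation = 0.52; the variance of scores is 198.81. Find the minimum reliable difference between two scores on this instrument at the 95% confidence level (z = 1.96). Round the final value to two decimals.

21.96

SD = √198.81 ≈ 14.100
r_full = 2·0.52 / (1 + 0.52) ≈ 0.684
The standard error of measurement is 14.100·√(1 − 0.684) ≈ 14.100·0.562 ≈ 7.924.
SE_diff = SEM · √2 ≈ 7.924 · 1.414 ≈ 11.206
Minimum reliable difference = 1.96 · SE_diff ≈ 1.96 · 11.206 ≈ 21.963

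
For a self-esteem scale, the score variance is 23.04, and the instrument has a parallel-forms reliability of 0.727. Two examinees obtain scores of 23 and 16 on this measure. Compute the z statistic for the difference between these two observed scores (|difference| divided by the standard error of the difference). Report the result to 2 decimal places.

SD = √23.04 ≃ 4.800
SEM = 4.800·√(1 − 0.727) ≃ 2.508
Standard error of the difference = 2.508·√2 ≃ 3.547
z = |23 − 16| / 3.547 = 7 / 3.547 ≃ 1.974

1.97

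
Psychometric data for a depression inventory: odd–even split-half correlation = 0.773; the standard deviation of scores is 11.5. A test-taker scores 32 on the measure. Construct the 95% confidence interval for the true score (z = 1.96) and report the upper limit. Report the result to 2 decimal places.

r_full = 2·0.773 / (1 + 0.773) ≃ 0.872
The standard error of measurement is 11.500·√(1 − 0.872) ≃ 11.500·0.358 ≃ 4.115.
1.96 · SEM ≃ 8.065
Upper limit = 32 + 8.065 ≃ 40.065

40.07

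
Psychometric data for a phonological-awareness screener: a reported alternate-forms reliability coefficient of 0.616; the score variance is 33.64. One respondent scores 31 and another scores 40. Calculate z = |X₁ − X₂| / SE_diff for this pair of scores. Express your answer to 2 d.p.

1.77

SD = √33.64 = 5.8000
The standard error of measurement is 5.8000×√(1 − 0.6160) ≈ 5.8000×0.6197 ≈ 3.5941.
SE_diff = √2 × SEM ≈ 5.0829
z = |31 − 40| / 5.0829 = 9 / 5.0829 ≈ 1.7707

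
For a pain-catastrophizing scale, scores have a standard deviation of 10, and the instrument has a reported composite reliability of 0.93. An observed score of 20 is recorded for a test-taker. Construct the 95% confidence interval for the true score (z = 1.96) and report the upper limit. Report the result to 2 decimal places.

SEM = 10.000*√(1 − 0.930) ≃ 2.646
1.96 * SEM ≃ 5.186
Upper limit = 20 + 5.186 ≃ 25.186

25.19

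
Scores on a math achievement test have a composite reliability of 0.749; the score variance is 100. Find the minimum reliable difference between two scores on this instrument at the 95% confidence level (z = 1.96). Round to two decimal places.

13.89

SD = √100 = 10.00000
SEM = 10.00000 · √(1 − 0.74900) = 10.00000 · √0.25100 ≃ 10.00000 · 0.50100 ≃ 5.00999
SE_diff = √2 · SEM ≃ 7.08520
Smallest detectable difference = 1.96·7.08520 ≃ 13.88698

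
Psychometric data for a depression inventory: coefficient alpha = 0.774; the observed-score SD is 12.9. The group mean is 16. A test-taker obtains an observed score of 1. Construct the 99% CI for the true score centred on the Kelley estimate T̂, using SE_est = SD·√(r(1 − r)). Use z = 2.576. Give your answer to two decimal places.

Estimated true score = 0.77400*1 + (1 − 0.77400)*16 ≃ 4.39000
SE_est = SD * √(r(1 − r)) = 12.90000 * √0.17492 ≃ 12.90000 * 0.41824 ≃ 5.39529
99% CI: 4.39000 ± 13.89825 ≃ (-9.50825, 18.28825)

[-9.51, 18.29]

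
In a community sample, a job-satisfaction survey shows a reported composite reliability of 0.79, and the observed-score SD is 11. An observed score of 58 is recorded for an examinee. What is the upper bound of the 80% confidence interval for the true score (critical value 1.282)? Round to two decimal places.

The standard error of measurement is 11.0000*√(1 − 0.7900) ≈ 11.0000*0.4583 ≈ 5.0408.
1.282 * SEM ≈ 6.4623
Upper limit = 58 + 6.4623 ≈ 64.4623

64.46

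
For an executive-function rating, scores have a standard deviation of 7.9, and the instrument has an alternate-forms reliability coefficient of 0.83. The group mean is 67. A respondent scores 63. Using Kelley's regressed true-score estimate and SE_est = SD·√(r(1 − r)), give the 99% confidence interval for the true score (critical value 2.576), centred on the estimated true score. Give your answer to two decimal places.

T̂ = r·X + (1 − r)·M = 0.830·63 + 0.170·67 = 52.290 + 11.390 ≈ 63.680
SE_est = 7.900·√[r(1 − r)] ≈ 2.967
CI = 63.680 ± 2.576 · 2.967 → [56.036, 71.324]

[56.04, 71.32]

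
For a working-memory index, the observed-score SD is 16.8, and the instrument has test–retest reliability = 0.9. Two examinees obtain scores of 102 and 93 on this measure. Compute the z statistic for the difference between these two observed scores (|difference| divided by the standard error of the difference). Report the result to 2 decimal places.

The standard error of measurement is 16.800·√(1 − 0.900) ≈ 16.800·0.316 ≈ 5.313.
Standard error of the difference = 5.313·√2 ≈ 7.513
z = |102 − 93| / 7.513 = 9 / 7.513 ≈ 1.198

1.20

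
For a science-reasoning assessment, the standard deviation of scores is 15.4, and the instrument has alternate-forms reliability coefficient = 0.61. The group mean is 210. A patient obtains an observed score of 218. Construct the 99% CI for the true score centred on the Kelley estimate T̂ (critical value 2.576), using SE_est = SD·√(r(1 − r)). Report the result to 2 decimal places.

T̂ = r·X + (1 − r)·M = 0.6100×218 + 0.3900×210 = 132.9800 + 81.9000 ≈ 214.8800
SE_est = SD × √(r(1 − r)) = 15.4000 × √0.2379 ≈ 15.4000 × 0.4877 ≈ 7.5113
99% CI: 214.8800 ± 19.3492 ≈ (195.5308, 234.2292)

[195.53, 234.23]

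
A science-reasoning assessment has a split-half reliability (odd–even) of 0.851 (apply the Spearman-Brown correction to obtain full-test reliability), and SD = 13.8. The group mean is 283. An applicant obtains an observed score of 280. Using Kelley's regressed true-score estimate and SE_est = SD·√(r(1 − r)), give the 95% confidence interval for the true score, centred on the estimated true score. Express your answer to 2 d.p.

Full-length reliability (Spearman-Brown) = 2(0.851)/(1+0.851) ≈ 0.920
Estimated true score = 0.920×280 + (1 − 0.920)×283 ≈ 280.241
SE_est = SD × √(r(1 − r)) = 13.800 × √0.074 ≈ 13.800 × 0.272 ≈ 3.754
95% CI: 280.241 ± 7.359 ≈ (272.883, 287.600)

[272.88, 287.60]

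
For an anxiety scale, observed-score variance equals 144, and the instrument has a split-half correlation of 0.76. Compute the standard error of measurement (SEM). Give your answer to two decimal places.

4.43

σ = 144^(1/2) = 12.000
Spearman-Brown: r = 2(0.76) / (1 + 0.76) = 1.520 / 1.760 ≈ 0.864
SEM = 12.000·√(1 − 0.864) ≈ 4.431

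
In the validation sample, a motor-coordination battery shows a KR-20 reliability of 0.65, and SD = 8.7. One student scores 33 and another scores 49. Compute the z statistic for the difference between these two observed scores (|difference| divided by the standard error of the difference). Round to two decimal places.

SEM = 8.7000 * √(1 − 0.6500) = 8.7000 * √0.3500 ≈ 8.7000 * 0.5916 ≈ 5.1470
SE_diff = SEM * √2 ≈ 5.1470 * 1.4142 ≈ 7.2789
z = |33 − 49| / 7.2789 = 16 / 7.2789 ≈ 2.1981

2.20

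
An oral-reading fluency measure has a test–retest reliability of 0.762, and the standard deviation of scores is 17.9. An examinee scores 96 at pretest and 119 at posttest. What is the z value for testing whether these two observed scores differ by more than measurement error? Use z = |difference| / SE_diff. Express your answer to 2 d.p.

The standard error of measurement is 17.9000·√(1 − 0.7620) ≃ 17.9000·0.4879 ≃ 8.7326.
SE_diff = SEM · √2 ≃ 8.7326 · 1.4142 ≃ 12.3497
z = |96 − 119| / 12.3497 = 23 / 12.3497 ≃ 1.8624

1.86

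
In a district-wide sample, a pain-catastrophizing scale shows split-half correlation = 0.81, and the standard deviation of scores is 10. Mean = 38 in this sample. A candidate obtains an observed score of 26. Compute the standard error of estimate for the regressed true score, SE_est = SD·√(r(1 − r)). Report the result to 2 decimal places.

3.07

Full-length reliability (Spearman-Brown) = 2(0.81)/(1+0.81) ≈ 0.89503
SE_est = SD · √(r(1 − r)) = 10.00000 · √0.09395 ≈ 10.00000 · 0.30652 ≈ 3.06518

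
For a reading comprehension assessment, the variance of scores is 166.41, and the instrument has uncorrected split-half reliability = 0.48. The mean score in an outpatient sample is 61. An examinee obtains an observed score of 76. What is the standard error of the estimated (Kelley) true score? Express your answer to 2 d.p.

6.16

σ = 166.41^(1/2) = 12.9000
Spearman-Brown: r = 2(0.48) / (1 + 0.48) = 0.9600 / 1.4800 ≃ 0.6486
SE_est = SD × √(r(1 − r)) = 12.9000 × √0.2279 ≃ 12.9000 × 0.4774 ≃ 6.1584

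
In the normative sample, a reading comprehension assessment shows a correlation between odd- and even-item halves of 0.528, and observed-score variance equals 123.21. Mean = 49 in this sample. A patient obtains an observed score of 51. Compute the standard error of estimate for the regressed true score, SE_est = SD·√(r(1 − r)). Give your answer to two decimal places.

5.13

σ = 123.21^(1/2) = 11.1000
Spearman-Brown: r = 2(0.528) / (1 + 0.528) = 1.0560 / 1.5280 ≈ 0.6911
SE_est = SD * √(r(1 − r)) = 11.1000 * √0.2135 ≈ 11.1000 * 0.4620 ≈ 5.1286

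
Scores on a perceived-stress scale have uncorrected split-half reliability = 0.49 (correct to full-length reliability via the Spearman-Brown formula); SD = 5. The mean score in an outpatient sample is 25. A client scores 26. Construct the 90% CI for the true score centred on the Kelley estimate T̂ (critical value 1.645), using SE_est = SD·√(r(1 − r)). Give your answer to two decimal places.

[21.76, 29.56]

Full-length reliability (Spearman-Brown) = 2(0.49)/(1+0.49) ≈ 0.658
T̂ = 0.658(26) + 0.342(25) ≈ 25.658
SE_est = 5.000·√[r(1 − r)] ≈ 2.372
CI = 25.658 ± 1.645 · 2.372 → [21.755, 29.560]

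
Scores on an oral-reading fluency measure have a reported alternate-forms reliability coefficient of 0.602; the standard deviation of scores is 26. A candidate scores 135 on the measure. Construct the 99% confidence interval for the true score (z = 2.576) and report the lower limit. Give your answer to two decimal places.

92.75

SEM = 26.0000 * √(1 − 0.6020) = 26.0000 * √0.3980 ≈ 26.0000 * 0.6309 ≈ 16.4027
Half-width = 2.576*16.4027 ≈ 42.2533
Lower limit = 135 − 42.2533 ≈ 92.7467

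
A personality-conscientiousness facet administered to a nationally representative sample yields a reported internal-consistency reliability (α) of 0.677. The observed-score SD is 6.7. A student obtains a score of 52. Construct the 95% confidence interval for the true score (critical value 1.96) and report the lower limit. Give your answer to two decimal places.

44.54

SEM = 6.700 * √(1 − 0.677) = 6.700 * √0.323 ≈ 6.700 * 0.568 ≈ 3.808
Margin = 1.96 * 3.808 ≈ 7.463
Lower limit = 52 − 7.463 ≈ 44.537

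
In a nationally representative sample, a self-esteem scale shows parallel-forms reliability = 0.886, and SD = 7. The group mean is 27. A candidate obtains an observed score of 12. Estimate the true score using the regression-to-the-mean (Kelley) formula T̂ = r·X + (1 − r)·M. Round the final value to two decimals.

T̂ = 0.88600(12) + 0.11400(27) ≈ 13.71000

13.71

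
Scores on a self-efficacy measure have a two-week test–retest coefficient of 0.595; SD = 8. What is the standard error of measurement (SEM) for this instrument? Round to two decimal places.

5.09

SEM = 8.00000 * √(1 − 0.59500) = 8.00000 * √0.40500 ≈ 8.00000 * 0.63640 ≈ 5.09117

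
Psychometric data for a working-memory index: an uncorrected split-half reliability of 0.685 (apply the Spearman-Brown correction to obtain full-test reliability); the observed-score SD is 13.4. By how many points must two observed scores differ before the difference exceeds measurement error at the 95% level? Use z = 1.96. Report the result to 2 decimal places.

r_full = 2·0.685 / (1 + 0.685) ≈ 0.8131
The standard error of measurement is 13.4000×√(1 − 0.8131) ≈ 13.4000×0.4324 ≈ 5.7938.
SE_diff = SEM × √2 ≈ 5.7938 × 1.4142 ≈ 8.1936
Smallest detectable difference = 1.96×8.1936 ≈ 16.0595

16.06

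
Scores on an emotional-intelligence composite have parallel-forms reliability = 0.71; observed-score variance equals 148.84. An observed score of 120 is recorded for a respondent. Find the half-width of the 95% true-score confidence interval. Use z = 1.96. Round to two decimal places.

SD = √148.84 = 12.2000
SEM = 12.2000 * √(1 − 0.7100) = 12.2000 * √0.2900 ≈ 12.2000 * 0.5385 ≈ 6.5699
1.96 * SEM ≈ 12.8770

12.88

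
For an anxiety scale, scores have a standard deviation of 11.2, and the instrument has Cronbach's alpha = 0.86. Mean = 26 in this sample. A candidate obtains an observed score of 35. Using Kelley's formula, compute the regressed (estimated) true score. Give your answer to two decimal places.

T̂ = r·X + (1 − r)·M = 0.8600×35 + 0.1400×26 = 30.1000 + 3.6400 ≈ 33.7400

33.74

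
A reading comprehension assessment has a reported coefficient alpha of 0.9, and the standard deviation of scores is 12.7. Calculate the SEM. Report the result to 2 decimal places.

4.02

SEM = 12.70000*√(1 − 0.90000) ≃ 4.01609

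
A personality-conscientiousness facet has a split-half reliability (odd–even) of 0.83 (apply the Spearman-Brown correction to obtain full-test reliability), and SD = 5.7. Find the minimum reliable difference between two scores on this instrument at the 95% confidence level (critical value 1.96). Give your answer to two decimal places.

r_full = 2·0.83 / (1 + 0.83) ≈ 0.90710
The standard error of measurement is 5.70000×√(1 − 0.90710) ≈ 5.70000×0.30479 ≈ 1.73730.
SE_diff = √2 × SEM ≈ 2.45691
Smallest detectable difference = 1.96×2.45691 ≈ 4.81554

4.82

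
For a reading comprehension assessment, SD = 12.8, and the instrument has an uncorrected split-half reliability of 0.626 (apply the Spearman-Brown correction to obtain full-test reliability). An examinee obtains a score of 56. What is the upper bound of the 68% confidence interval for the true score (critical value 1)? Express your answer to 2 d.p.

Spearman-Brown: r = 2(0.626) / (1 + 0.626) = 1.252 / 1.626 ≈ 0.770
The standard error of measurement is 12.800*√(1 − 0.770) ≈ 12.800*0.480 ≈ 6.139.
Half-width = 1*6.139 ≈ 6.139
Upper limit = 56 + 6.139 ≈ 62.139

62.14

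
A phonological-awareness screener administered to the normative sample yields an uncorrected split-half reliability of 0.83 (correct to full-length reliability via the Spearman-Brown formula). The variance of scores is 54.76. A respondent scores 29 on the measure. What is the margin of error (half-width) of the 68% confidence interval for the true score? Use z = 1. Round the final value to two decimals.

σ = 54.76^(1/2) = 7.4000
Spearman-Brown: r = 2(0.83) / (1 + 0.83) = 1.6600 / 1.8300 ≈ 0.9071
SEM = 7.4000 × √(1 − 0.9071) = 7.4000 × √0.0929 ≈ 7.4000 × 0.3048 ≈ 2.2554
Half-width = 1×2.2554 ≈ 2.2554

2.26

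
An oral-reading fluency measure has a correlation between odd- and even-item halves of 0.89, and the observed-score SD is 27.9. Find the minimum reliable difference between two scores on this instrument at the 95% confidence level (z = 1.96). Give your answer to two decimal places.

Spearman-Brown: r = 2(0.89) / (1 + 0.89) = 1.78000 / 1.89000 ≈ 0.94180
SEM = 27.90000 * √(1 − 0.94180) = 27.90000 * √0.05820 ≈ 27.90000 * 0.24125 ≈ 6.73085
Standard error of the difference = 6.73085·√2 ≈ 9.51885
Smallest detectable difference = 1.96*9.51885 ≈ 18.65695

18.66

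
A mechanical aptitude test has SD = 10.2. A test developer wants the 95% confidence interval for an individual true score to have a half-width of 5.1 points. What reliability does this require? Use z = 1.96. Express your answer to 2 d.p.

0.93

SEM needed = half-width / z = 5.1/1.96 ≈ 2.60204
Required reliability = 1 − (SEM/SD)² = 1 − 0.06508 ≈ 0.93492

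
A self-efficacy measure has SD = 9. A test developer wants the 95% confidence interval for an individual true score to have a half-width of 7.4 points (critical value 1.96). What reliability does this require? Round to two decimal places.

Required SEM = 7.4 / 1.96 ≈ 3.7755
r = 1 − (3.7755/9)² ≈ 1 − 0.1760 ≈ 0.8240

0.82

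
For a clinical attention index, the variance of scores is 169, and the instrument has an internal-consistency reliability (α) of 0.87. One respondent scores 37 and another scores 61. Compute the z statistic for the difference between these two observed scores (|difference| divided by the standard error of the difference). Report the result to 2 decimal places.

3.62

SD = √169 = 13.0000
SEM = 13.0000*√(1 − 0.8700) ≃ 4.6872
SE_diff = SEM * √2 ≃ 4.6872 * 1.4142 ≃ 6.6287
z = 24 / 6.6287 ≃ 3.6206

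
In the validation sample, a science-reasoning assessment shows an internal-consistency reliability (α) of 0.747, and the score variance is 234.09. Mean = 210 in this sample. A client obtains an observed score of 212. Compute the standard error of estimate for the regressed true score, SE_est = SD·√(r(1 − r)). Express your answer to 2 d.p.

6.65

SD = √234.09 ≈ 15.300
SE_est = SD × √(r(1 − r)) = 15.300 × √0.189 ≈ 15.300 × 0.435 ≈ 6.651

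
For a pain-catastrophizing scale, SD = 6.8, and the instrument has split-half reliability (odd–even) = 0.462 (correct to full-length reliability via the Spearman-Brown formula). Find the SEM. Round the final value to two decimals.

4.13

r_full = 2·0.462 / (1 + 0.462) ≃ 0.632
SEM = 6.800 × √(1 − 0.632) = 6.800 × √0.368 ≃ 6.800 × 0.607 ≃ 4.125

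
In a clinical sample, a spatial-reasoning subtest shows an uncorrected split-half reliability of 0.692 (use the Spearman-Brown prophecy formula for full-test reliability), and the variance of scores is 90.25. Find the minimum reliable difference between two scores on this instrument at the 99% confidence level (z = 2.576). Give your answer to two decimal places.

σ = 90.25^(1/2) = 9.5000
r_full = 2·0.692 / (1 + 0.692) ≃ 0.8180
The standard error of measurement is 9.5000×√(1 − 0.8180) ≃ 9.5000×0.4267 ≃ 4.0532.
SE_diff = SEM × √2 ≃ 4.0532 × 1.4142 ≃ 5.7321
Smallest detectable difference = 2.576×5.7321 ≃ 14.7659

14.77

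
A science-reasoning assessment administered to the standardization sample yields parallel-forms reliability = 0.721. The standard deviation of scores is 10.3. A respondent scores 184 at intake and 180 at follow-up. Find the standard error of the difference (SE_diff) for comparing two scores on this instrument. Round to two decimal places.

SEM = 10.30000×√(1 − 0.72100) ≈ 5.44051
SE_diff = SEM × √2 ≈ 5.44051 × 1.41421 ≈ 7.69404

7.69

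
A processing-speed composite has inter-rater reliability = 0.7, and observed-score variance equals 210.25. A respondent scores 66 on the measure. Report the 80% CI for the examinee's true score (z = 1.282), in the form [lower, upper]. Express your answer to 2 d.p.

[55.82, 76.18]

σ = 210.25^(1/2) = 14.5000
SEM = 14.5000·√(1 − 0.7000) ≈ 7.9420
Half-width = 1.282·7.9420 ≈ 10.1816
80% CI: 66 ± 10.1816 = [55.8184, 76.1816]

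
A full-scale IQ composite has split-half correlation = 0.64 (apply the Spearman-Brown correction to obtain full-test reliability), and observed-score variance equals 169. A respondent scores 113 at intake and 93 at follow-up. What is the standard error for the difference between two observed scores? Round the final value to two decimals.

σ = 169^(1/2) = 13.000
Spearman-Brown: r = 2(0.64) / (1 + 0.64) = 1.280 / 1.640 ≈ 0.780
SEM = 13.000*√(1 − 0.780) ≈ 6.091
Standard error of the difference = 6.091·√2 ≈ 8.614

8.61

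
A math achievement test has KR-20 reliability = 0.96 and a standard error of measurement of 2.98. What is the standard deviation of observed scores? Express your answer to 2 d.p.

14.90

SD = SEM / √(1 − r) = 2.98 / √0.04000 ≈ 2.98 / 0.20000 ≈ 14.90000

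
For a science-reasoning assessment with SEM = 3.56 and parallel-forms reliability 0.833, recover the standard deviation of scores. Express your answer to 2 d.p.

8.71

SD = SEM / √(1 − r) = 3.56 / √0.167 ≃ 3.56 / 0.409 ≃ 8.711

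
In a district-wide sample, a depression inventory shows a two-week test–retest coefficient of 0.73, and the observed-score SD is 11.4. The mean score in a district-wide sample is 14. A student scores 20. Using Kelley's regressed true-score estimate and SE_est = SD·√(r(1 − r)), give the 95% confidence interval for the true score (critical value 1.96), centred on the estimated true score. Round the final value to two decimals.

Estimated true score = 0.730·20 + (1 − 0.730)·14 ≈ 18.380
SE_est = SD · √(r(1 − r)) = 11.400 · √0.197 ≈ 11.400 · 0.444 ≈ 5.061
95% CI: 18.380 ± 9.920 ≈ (8.460, 28.300)

[8.46, 28.30]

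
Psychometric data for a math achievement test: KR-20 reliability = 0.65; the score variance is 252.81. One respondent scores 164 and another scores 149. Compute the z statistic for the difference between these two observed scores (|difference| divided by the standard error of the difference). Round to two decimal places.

σ = 252.81^(1/2) = 15.90000
The standard error of measurement is 15.90000×√(1 − 0.65000) ≃ 15.90000×0.59161 ≃ 9.40657.
SE_diff = √2 × SEM ≃ 13.30289
z = 15 / 13.30289 ≃ 1.12757

1.13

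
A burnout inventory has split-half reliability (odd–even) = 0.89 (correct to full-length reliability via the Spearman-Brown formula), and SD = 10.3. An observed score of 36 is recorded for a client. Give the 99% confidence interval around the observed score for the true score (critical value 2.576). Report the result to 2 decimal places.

[29.60, 42.40]

Spearman-Brown: r = 2(0.89) / (1 + 0.89) = 1.78000 / 1.89000 ≃ 0.94180
SEM = 10.30000×√(1 − 0.94180) ≃ 2.48486
2.576 × SEM ≃ 6.40101
Interval: (29.59899, 42.40101)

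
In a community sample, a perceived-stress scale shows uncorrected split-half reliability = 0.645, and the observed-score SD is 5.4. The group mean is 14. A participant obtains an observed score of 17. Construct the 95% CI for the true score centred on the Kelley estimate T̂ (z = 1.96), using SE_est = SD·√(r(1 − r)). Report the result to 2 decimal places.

[12.00, 20.71]

Spearman-Brown: r = 2(0.645) / (1 + 0.645) = 1.2900 / 1.6450 ≈ 0.7842
Estimated true score = 0.7842×17 + (1 − 0.7842)×14 ≈ 16.3526
SE_est = SD × √(r(1 − r)) = 5.4000 × √0.1692 ≈ 5.4000 × 0.4114 ≈ 2.2215
CI = 16.3526 ± 1.96 × 2.2215 → [11.9985, 20.7066]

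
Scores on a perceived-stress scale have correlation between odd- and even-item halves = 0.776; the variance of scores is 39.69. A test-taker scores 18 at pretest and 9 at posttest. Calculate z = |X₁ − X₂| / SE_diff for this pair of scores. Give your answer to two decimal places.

2.84

SD = √39.69 = 6.3000
Full-length reliability (Spearman-Brown) = 2(0.776)/(1+0.776) ≈ 0.8739
SEM = 6.3000×√(1 − 0.8739) ≈ 2.2374
SE_diff = √2 × SEM ≈ 3.1642
z = 9 / 3.1642 ≈ 2.8444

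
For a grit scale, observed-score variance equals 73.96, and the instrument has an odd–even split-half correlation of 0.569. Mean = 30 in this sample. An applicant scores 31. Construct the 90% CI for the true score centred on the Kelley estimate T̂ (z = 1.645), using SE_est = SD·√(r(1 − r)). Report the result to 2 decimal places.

[24.41, 37.04]

SD = √73.96 = 8.600
Spearman-Brown: r = 2(0.569) / (1 + 0.569) = 1.138 / 1.569 ≃ 0.725
T̂ = 0.725(31) + 0.275(30) ≃ 30.725
SE_est = SD × √(r(1 − r)) = 8.600 × √0.199 ≃ 8.600 × 0.446 ≃ 3.839
90% CI: 30.725 ± 6.315 ≃ (24.411, 37.040)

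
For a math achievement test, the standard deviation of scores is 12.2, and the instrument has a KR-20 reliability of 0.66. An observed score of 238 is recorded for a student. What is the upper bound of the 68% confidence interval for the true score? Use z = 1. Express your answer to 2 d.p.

SEM = 12.200*√(1 − 0.660) ≈ 7.114
Half-width = 1*7.114 ≈ 7.114
Upper bound: 238 + 7.114 = 245.114

245.11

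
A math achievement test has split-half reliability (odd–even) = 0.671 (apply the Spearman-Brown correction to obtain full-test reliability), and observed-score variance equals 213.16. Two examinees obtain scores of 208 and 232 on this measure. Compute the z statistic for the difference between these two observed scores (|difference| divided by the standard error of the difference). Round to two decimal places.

SD = √213.16 = 14.600
r_full = 2·0.671 / (1 + 0.671) ≈ 0.803
The standard error of measurement is 14.600*√(1 − 0.803) ≈ 14.600*0.444 ≈ 6.478.
Standard error of the difference = 6.478·√2 ≈ 9.162
z = |208 − 232| / 9.162 = 24 / 9.162 ≈ 2.620

2.62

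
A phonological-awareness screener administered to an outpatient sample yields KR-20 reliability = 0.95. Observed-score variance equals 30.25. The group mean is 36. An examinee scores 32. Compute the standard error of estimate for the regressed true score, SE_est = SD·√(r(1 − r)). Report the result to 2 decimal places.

SD = √30.25 = 5.5000
SE_est = 5.5000·√[r(1 − r)] ≈ 1.1987

1.20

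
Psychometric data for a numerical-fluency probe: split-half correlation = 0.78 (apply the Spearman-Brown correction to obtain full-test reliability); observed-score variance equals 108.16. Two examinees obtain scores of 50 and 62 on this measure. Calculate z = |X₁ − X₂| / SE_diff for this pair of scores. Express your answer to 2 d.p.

SD = √108.16 = 10.400
r_full = 2·0.78 / (1 + 0.78) ≈ 0.876
SEM = 10.400 × √(1 − 0.876) = 10.400 × √0.124 ≈ 10.400 × 0.352 ≈ 3.656
Standard error of the difference = 3.656·√2 ≈ 5.171
z = |50 − 62| / 5.171 = 12 / 5.171 ≈ 2.321

2.32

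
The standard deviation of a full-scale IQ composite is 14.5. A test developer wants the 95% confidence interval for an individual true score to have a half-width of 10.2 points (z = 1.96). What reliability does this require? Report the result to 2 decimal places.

0.87

Required SEM = 10.2 / 1.96 ≈ 5.204
r = 1 − (5.204/14.5)² ≈ 1 − 0.129 ≈ 0.871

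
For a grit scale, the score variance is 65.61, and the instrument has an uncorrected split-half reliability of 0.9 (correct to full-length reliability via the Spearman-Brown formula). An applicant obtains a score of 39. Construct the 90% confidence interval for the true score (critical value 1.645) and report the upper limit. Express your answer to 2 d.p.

42.06

σ = 65.61^(1/2) = 8.10000
Spearman-Brown: r = 2(0.9) / (1 + 0.9) = 1.80000 / 1.90000 ≈ 0.94737
SEM = 8.10000·√(1 − 0.94737) ≈ 1.85827
Half-width = 1.645·1.85827 ≈ 3.05685
Upper bound: 39 + 3.05685 = 42.05685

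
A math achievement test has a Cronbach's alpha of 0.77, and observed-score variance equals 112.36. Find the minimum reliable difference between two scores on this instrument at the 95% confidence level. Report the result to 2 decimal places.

σ = 112.36^(1/2) = 10.600
SEM = 10.600 · √(1 − 0.770) = 10.600 · √0.230 ≈ 10.600 · 0.480 ≈ 5.084
SE_diff = SEM · √2 ≈ 5.084 · 1.414 ≈ 7.189
Minimum reliable difference = 1.96 · SE_diff ≈ 1.96 · 7.189 ≈ 14.091

14.09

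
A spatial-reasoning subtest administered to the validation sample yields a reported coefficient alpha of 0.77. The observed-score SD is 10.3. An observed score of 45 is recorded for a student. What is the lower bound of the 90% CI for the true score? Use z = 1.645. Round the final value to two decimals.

36.87

SEM = 10.300·√(1 − 0.770) ≈ 4.940
Half-width = 1.645·4.940 ≈ 8.126
Lower limit = 45 − 8.126 ≈ 36.874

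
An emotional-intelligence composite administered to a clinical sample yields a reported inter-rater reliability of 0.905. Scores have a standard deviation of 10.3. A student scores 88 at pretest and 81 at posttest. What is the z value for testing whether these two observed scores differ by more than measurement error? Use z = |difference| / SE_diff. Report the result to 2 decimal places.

1.56

The standard error of measurement is 10.300×√(1 − 0.905) ≈ 10.300×0.308 ≈ 3.175.
SE_diff = SEM × √2 ≈ 3.175 × 1.414 ≈ 4.490
z = 7 / 4.490 ≈ 1.559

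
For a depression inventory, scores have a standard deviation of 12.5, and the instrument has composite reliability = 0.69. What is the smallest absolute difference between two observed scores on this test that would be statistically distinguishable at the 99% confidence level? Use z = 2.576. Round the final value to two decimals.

25.35

SEM = 12.500 · √(1 − 0.690) = 12.500 · √0.310 ≃ 12.500 · 0.557 ≃ 6.960
SE_diff = SEM · √2 ≃ 6.960 · 1.414 ≃ 9.843
Minimum reliable difference = 2.576 · SE_diff ≃ 2.576 · 9.843 ≃ 25.354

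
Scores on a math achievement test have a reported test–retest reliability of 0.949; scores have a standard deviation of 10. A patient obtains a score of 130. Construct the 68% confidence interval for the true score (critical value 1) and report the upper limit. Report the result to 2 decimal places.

SEM = 10.00000 · √(1 − 0.94900) = 10.00000 · √0.05100 ≈ 10.00000 · 0.22583 ≈ 2.25832
Half-width = 1·2.25832 ≈ 2.25832
Upper limit = 130 + 2.25832 ≈ 132.25832

132.26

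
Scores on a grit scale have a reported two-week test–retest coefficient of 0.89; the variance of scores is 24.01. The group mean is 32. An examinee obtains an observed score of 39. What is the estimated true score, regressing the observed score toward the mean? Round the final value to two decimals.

38.23

T̂ = r·X + (1 − r)·M = 0.890×39 + 0.110×32 = 34.710 + 3.520 ≈ 38.230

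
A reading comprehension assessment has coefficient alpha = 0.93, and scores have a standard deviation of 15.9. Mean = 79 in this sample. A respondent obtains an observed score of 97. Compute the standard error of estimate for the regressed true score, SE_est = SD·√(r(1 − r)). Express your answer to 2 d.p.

4.06

SE_est = 15.9000·√[r(1 − r)] ≈ 4.0568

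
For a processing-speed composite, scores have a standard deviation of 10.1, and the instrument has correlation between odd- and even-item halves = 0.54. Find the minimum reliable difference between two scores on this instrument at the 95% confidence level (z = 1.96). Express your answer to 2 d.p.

Spearman-Brown: r = 2(0.54) / (1 + 0.54) = 1.0800 / 1.5400 ≈ 0.7013
SEM = 10.1000 * √(1 − 0.7013) = 10.1000 * √0.2987 ≈ 10.1000 * 0.5465 ≈ 5.5200
SE_diff = SEM * √2 ≈ 5.5200 * 1.4142 ≈ 7.8065
Smallest detectable difference = 1.96*7.8065 ≈ 15.3007

15.30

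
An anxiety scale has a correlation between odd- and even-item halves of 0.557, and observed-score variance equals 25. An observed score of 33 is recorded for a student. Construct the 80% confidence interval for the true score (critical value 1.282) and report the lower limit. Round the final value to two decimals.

SD = √25 ≈ 5.00000
Spearman-Brown: r = 2(0.557) / (1 + 0.557) = 1.11400 / 1.55700 ≈ 0.71548
SEM = 5.00000·√(1 − 0.71548) ≈ 2.66703
1.282 · SEM ≈ 3.41913
Lower bound: 33 − 3.41913 = 29.58087

29.58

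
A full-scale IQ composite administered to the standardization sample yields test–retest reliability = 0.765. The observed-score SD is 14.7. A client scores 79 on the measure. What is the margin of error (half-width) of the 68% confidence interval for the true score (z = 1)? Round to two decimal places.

7.13

The standard error of measurement is 14.700*√(1 − 0.765) ≈ 14.700*0.485 ≈ 7.126.
Margin = 1 * 7.126 ≈ 7.126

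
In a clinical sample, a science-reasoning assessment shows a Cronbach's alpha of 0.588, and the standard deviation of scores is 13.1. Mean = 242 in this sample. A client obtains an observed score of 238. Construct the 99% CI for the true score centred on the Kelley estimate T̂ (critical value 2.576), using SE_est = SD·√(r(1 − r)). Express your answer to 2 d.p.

Estimated true score = 0.5880·238 + (1 − 0.5880)·242 ≈ 239.6480
SE_est = SD · √(r(1 − r)) = 13.1000 · √0.2423 ≈ 13.1000 · 0.4922 ≈ 6.4478
99% CI: 239.6480 ± 16.6094 ≈ (223.0386, 256.2574)

[223.04, 256.26]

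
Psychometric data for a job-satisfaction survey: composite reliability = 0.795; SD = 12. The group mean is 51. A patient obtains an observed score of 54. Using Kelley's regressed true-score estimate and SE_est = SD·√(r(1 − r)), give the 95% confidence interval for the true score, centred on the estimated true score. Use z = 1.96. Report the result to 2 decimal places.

T̂ = 0.795(54) + 0.205(51) ≈ 53.385
SE_est = SD * √(r(1 − r)) = 12.000 * √0.163 ≈ 12.000 * 0.404 ≈ 4.844
CI = 53.385 ± 1.96 * 4.844 → [43.890, 62.880]

[43.89, 62.88]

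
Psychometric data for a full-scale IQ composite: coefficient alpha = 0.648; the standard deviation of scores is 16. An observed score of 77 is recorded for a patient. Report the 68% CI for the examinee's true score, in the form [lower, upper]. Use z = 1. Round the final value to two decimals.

[67.51, 86.49]

SEM = 16.000*√(1 − 0.648) ≈ 9.493
Margin = 1 * 9.493 ≈ 9.493
CI = 77 ± 9.493 → [67.507, 86.493]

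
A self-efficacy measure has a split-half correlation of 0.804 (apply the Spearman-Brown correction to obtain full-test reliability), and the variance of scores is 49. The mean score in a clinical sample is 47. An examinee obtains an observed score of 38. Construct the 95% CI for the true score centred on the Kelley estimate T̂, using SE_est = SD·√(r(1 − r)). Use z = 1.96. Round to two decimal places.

[34.71, 43.25]

SD = √49 = 7.000
Spearman-Brown: r = 2(0.804) / (1 + 0.804) = 1.608 / 1.804 ≃ 0.891
T̂ = r·X + (1 − r)·M = 0.891×38 + 0.109×47 ≃ 33.871 + 5.106 ≃ 38.978
SE_est = SD × √(r(1 − r)) = 7.000 × √0.097 ≃ 7.000 × 0.311 ≃ 2.178
95% CI: 38.978 ± 4.270 ≃ (34.708, 43.247)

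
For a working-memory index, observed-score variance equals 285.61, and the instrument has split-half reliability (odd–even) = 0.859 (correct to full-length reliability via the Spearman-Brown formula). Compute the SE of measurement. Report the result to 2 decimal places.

SD = √285.61 ≃ 16.9000
r_full = 2·0.859 / (1 + 0.859) ≃ 0.9242
SEM = 16.9000·√(1 − 0.9242) ≃ 4.6543

4.65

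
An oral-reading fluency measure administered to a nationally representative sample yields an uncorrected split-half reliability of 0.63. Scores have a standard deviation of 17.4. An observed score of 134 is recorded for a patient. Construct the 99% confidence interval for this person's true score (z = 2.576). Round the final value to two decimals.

Spearman-Brown: r = 2(0.63) / (1 + 0.63) = 1.26000 / 1.63000 ≈ 0.77301
SEM = 17.40000 * √(1 − 0.77301) = 17.40000 * √0.22699 ≈ 17.40000 * 0.47644 ≈ 8.29003
Margin = 2.576 * 8.29003 ≈ 21.35513
CI = 134 ± 21.35513 → [112.64487, 155.35513]

[112.64, 155.36]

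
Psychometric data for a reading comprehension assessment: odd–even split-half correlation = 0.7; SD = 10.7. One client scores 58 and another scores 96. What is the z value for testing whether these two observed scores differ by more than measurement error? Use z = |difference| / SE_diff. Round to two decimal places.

Full-length reliability (Spearman-Brown) = 2(0.7)/(1+0.7) ≃ 0.82353
SEM = 10.70000*√(1 − 0.82353) ≃ 4.49490
SE_diff = √2 * SEM ≃ 6.35675
z = 38 / 6.35675 ≃ 5.97790

5.98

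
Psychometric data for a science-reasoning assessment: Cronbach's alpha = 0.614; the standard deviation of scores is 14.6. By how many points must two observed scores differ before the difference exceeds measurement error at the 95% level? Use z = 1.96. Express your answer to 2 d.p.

SEM = 14.60000 * √(1 − 0.61400) = 14.60000 * √0.38600 ≈ 14.60000 * 0.62129 ≈ 9.07082
SE_diff = SEM * √2 ≈ 9.07082 * 1.41421 ≈ 12.82808
Minimum reliable difference = 1.96 * SE_diff ≈ 1.96 * 12.82808 ≈ 25.14303

25.14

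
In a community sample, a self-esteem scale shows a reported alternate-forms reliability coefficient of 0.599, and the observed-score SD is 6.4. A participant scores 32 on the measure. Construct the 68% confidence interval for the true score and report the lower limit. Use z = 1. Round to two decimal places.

27.95

SEM = 6.400×√(1 − 0.599) ≈ 4.053
1 × SEM ≈ 4.053
Lower bound: 32 − 4.053 = 27.947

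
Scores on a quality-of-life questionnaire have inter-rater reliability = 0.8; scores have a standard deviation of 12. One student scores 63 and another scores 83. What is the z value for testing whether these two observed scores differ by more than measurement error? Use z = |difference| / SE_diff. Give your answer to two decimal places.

SEM = 12.0000×√(1 − 0.8000) ≈ 5.3666
SE_diff = SEM × √2 ≈ 5.3666 × 1.4142 ≈ 7.5895
z = 20 / 7.5895 ≈ 2.6352

2.64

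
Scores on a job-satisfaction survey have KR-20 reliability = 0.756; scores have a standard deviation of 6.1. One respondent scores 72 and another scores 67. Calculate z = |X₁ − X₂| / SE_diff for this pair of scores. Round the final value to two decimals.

1.17

SEM = 6.10000 × √(1 − 0.75600) = 6.10000 × √0.24400 ≃ 6.10000 × 0.49396 ≃ 3.01318
Standard error of the difference = 3.01318·√2 ≃ 4.26128
z = |72 − 67| / 4.26128 = 5 / 4.26128 ≃ 1.17336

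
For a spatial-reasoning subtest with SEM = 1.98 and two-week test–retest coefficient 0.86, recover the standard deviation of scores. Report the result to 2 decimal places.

5.29

σ = SEM·(1 − r)^(−1/2) ≃ 1.98·2.67261 ≃ 5.29177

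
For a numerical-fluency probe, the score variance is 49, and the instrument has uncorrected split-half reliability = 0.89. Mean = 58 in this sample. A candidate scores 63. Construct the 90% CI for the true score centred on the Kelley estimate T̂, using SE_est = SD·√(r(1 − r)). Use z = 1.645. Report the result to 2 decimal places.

SD = √49 ≈ 7.00000
r_full = 2·0.89 / (1 + 0.89) ≈ 0.94180
Estimated true score = 0.94180·63 + (1 − 0.94180)·58 ≈ 62.70899
SE_est = SD · √(r(1 − r)) = 7.00000 · √0.05481 ≈ 7.00000 · 0.23412 ≈ 1.63886
CI = 62.70899 ± 1.645 · 1.63886 → [60.01307, 65.40492]

[60.01, 65.40]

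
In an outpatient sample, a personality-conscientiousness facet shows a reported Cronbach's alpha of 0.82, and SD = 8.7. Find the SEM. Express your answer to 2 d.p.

3.69

SEM = 8.7000·√(1 − 0.8200) ≃ 3.6911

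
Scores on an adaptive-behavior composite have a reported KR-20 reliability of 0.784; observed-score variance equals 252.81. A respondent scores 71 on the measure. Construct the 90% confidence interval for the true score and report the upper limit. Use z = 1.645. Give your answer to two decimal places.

83.16

SD = √252.81 = 15.900
The standard error of measurement is 15.900*√(1 − 0.784) ≈ 15.900*0.465 ≈ 7.390.
Half-width = 1.645*7.390 ≈ 12.156
Upper limit = 71 + 12.156 ≈ 83.156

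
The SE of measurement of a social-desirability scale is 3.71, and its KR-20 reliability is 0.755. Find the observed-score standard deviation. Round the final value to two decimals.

7.50

SD = SEM / √(1 − r) = 3.71 / √0.245 ≈ 3.71 / 0.495 ≈ 7.495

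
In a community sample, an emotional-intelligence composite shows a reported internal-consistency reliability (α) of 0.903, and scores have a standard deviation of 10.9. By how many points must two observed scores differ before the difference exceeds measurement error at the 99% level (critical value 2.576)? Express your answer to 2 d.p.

12.37

SEM = 10.9000·√(1 − 0.9030) ≈ 3.3948
SE_diff = SEM · √2 ≈ 3.3948 · 1.4142 ≈ 4.8010
Minimum reliable difference = 2.576 · SE_diff ≈ 2.576 · 4.8010 ≈ 12.3673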